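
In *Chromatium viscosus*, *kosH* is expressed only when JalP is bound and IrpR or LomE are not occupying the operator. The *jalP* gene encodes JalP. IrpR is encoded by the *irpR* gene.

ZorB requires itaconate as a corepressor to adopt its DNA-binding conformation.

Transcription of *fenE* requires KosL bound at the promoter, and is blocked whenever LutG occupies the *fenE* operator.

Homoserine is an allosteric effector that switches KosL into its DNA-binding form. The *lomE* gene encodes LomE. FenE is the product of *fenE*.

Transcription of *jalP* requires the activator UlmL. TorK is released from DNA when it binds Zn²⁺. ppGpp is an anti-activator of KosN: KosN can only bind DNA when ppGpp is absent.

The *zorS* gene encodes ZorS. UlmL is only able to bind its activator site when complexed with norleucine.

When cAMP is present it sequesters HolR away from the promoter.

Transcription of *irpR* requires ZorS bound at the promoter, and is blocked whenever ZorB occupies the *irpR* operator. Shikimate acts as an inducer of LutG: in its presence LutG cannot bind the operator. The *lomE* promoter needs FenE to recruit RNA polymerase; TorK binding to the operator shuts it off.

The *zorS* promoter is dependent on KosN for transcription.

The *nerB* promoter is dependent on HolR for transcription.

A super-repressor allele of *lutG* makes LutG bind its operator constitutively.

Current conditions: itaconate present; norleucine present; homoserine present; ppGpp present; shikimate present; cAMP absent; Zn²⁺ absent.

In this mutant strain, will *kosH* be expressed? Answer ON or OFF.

ON

Norleucine is present, so UlmL is active.
No repressor is bound and UlmL is active, so *jalP* is transcribed.
So JalP is produced and active.
ppGpp is present, so KosN is inactive.
Required activator KosN is absent, so *zorS* is not transcribed.
So ZorS is not produced.
Itaconate is present, so ZorB is active.
With repressor ZorB bound, *irpR* is not transcribed.
So IrpR is not produced.
Zn²⁺ is absent, so TorK is active.
LutG is constitutively active in this strain.
Homoserine is present, so KosL is active.
With repressor LutG bound, *fenE* is not transcribed.
So FenE is not produced.
With repressor TorK bound, *lomE* is not transcribed.
So LomE is not produced.
No repressor is bound and JalP is active, so *kosH* is transcribed.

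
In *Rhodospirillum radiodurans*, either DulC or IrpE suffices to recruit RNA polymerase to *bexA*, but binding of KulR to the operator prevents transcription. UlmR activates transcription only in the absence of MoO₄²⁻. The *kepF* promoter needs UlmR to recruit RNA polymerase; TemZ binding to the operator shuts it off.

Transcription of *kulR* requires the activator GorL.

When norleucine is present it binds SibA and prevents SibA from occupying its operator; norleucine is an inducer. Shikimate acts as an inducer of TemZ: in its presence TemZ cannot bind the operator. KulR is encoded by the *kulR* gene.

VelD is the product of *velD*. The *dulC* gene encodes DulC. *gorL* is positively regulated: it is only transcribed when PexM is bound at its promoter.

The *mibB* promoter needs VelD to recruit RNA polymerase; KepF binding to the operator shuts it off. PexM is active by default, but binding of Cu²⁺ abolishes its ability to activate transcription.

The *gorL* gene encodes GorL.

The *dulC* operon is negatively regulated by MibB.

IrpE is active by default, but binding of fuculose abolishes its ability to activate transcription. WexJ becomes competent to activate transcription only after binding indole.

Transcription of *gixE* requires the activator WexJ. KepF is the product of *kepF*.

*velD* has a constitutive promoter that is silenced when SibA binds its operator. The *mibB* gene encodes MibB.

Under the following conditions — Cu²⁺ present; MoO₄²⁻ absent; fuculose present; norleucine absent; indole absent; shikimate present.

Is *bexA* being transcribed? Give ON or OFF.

ON

Norleucine is absent, so SibA is active.
With repressor SibA bound, *velD* is not transcribed.
So VelD is not produced.
Shikimate is present, so TemZ is inactive.
MoO₄²⁻ is absent, so UlmR is active.
No repressor is bound and UlmR is active, so *kepF* is transcribed.
So KepF is produced and active.
With repressor KepF bound, *mibB* is not transcribed.
So MibB is not produced.
With no repressor bound, *dulC* is transcribed.
So DulC is produced and active.
Fuculose is present, so IrpE is inactive.
Cu²⁺ is present, so PexM is inactive.
Required activator PexM is absent, so *gorL* is not transcribed.
So GorL is not produced.
Required activator GorL is absent, so *kulR* is not transcribed.
So KulR is not produced.
Activator DulC is present, so *bexA* is transcribed.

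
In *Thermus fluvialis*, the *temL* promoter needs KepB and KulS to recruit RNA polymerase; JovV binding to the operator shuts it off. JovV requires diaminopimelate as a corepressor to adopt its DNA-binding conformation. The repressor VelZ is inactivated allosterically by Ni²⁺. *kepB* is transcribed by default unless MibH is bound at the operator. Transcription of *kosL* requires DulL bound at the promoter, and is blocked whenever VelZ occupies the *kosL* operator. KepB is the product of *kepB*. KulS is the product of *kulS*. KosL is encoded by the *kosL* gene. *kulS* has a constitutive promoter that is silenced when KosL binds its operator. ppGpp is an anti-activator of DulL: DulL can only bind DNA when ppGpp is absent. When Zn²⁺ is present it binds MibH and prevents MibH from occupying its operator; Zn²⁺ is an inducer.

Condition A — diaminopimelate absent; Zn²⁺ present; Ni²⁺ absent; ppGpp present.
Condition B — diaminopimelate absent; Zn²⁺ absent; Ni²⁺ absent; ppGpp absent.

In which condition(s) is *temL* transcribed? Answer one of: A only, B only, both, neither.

A only

Condition A:
Diaminopimelate is absent, so JovV is inactive.
Zn²⁺ is present, so MibH is inactive.
With no repressor bound, *kepB* is transcribed.
So KepB is produced and active.
Ni²⁺ is absent, so VelZ is active.
ppGpp is present, so DulL is inactive.
With repressor VelZ bound, *kosL* is not transcribed.
So KosL is not produced.
With no repressor bound, *kulS* is transcribed.
So KulS is produced and active.
No repressor is bound and KepB and KulS are active, so *temL* is transcribed.
→ *temL* is ON in A.
Condition B:
Diaminopimelate is absent, so JovV is inactive.
Zn²⁺ is absent, so MibH is active.
With repressor MibH bound, *kepB* is not transcribed.
So KepB is not produced.
Ni²⁺ is absent, so VelZ is active.
ppGpp is absent, so DulL is active.
With repressor VelZ bound, *kosL* is not transcribed.
So KosL is not produced.
With no repressor bound, *kulS* is transcribed.
So KulS is produced and active.
Required activator KepB is absent, so *temL* is not transcribed.
→ *temL* is OFF in B.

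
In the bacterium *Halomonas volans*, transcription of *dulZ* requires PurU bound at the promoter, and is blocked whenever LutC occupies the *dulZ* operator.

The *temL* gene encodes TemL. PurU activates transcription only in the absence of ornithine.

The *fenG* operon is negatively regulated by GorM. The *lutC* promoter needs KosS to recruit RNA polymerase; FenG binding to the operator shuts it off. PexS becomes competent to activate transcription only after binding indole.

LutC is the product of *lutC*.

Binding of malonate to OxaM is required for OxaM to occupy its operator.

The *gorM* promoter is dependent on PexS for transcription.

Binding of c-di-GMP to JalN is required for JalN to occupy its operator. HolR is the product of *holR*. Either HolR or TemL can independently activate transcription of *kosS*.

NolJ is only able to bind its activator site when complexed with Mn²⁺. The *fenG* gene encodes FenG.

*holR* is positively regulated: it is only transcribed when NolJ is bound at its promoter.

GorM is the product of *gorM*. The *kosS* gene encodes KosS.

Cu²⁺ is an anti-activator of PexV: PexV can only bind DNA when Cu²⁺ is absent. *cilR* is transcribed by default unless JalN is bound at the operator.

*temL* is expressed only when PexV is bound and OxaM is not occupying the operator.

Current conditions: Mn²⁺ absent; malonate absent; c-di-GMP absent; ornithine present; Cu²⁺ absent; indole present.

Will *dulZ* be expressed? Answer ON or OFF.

Indole is present, so PexS is active.
No repressor is bound and PexS is active, so *gorM* is transcribed.
So GorM is produced and active.
With repressor GorM bound, *fenG* is not transcribed.
So FenG is not produced.
Mn²⁺ is absent, so NolJ is inactive.
Required activator NolJ is absent, so *holR* is not transcribed.
So HolR is not produced.
Malonate is absent, so OxaM is inactive.
Cu²⁺ is absent, so PexV is active.
No repressor is bound and PexV is active, so *temL* is transcribed.
So TemL is produced and active.
Activator TemL is present, so *kosS* is transcribed.
So KosS is produced and active.
No repressor is bound and KosS is active, so *lutC* is transcribed.
So LutC is produced and active.
Ornithine is present, so PurU is inactive.
With repressor LutC bound, *dulZ* is not transcribed.

OFF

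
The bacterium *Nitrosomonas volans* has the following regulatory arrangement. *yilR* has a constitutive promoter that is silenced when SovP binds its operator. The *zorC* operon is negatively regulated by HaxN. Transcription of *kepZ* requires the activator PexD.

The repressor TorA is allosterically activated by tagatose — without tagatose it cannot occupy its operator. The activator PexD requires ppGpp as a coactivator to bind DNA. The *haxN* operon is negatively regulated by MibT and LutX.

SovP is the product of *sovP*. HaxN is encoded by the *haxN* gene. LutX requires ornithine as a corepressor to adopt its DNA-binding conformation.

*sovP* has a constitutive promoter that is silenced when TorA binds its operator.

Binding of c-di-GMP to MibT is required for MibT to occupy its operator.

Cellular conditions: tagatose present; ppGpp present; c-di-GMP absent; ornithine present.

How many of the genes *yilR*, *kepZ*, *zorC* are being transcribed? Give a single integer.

3

Tagatose is present, so TorA is active.
With repressor TorA bound, *sovP* is not transcribed.
So SovP is not produced.
With no repressor bound, *yilR* is transcribed.
→ *yilR* is ON.
ppGpp is present, so PexD is active.
No repressor is bound and PexD is active, so *kepZ* is transcribed.
→ *kepZ* is ON.
c-di-GMP is absent, so MibT is inactive.
Ornithine is present, so LutX is active.
With repressor LutX bound, *haxN* is not transcribed.
So HaxN is not produced.
With no repressor bound, *zorC* is transcribed.
→ *zorC* is ON.
3 of the 3 genes are transcribed.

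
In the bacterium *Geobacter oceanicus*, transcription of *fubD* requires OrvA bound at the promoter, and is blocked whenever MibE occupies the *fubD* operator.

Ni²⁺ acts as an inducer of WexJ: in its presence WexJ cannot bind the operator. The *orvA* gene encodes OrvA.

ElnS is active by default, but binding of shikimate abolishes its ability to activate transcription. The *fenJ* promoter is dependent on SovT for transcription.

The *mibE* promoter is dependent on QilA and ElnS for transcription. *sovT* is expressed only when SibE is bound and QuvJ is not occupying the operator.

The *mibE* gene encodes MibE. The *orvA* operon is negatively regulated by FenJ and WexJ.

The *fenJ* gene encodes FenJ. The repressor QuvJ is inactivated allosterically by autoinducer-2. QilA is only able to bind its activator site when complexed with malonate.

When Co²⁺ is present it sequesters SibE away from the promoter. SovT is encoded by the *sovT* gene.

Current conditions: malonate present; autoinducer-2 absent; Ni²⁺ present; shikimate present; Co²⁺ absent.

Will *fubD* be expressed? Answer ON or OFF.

ON

Malonate is present, so QilA is active.
Shikimate is present, so ElnS is inactive.
Required activator ElnS is absent, so *mibE* is not transcribed.
So MibE is not produced.
Co²⁺ is absent, so SibE is active.
Autoinducer-2 is absent, so QuvJ is active.
With repressor QuvJ bound, *sovT* is not transcribed.
So SovT is not produced.
Required activator SovT is absent, so *fenJ* is not transcribed.
So FenJ is not produced.
Ni²⁺ is present, so WexJ is inactive.
With no repressor bound, *orvA* is transcribed.
So OrvA is produced and active.
No repressor is bound and OrvA is active, so *fubD* is transcribed.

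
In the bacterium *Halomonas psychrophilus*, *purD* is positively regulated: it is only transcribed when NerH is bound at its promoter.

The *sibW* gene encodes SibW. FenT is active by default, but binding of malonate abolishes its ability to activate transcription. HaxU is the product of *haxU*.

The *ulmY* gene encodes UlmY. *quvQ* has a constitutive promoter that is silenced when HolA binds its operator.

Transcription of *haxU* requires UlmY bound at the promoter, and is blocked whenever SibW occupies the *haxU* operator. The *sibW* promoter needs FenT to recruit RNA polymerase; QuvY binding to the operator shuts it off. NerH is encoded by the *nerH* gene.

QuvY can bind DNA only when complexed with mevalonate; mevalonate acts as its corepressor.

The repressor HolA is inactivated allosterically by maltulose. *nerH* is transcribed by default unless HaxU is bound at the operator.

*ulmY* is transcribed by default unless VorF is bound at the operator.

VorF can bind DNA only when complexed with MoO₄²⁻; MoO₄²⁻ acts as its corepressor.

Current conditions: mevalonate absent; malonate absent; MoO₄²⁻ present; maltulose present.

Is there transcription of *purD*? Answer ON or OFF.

ON

Mevalonate is absent, so QuvY is inactive.
Malonate is absent, so FenT is active.
No repressor is bound and FenT is active, so *sibW* is transcribed.
So SibW is produced and active.
MoO₄²⁻ is present, so VorF is active.
With repressor VorF bound, *ulmY* is not transcribed.
So UlmY is not produced.
With repressor SibW bound, *haxU* is not transcribed.
So HaxU is not produced.
With no repressor bound, *nerH* is transcribed.
So NerH is produced and active.
No repressor is bound and NerH is active, so *purD* is transcribed.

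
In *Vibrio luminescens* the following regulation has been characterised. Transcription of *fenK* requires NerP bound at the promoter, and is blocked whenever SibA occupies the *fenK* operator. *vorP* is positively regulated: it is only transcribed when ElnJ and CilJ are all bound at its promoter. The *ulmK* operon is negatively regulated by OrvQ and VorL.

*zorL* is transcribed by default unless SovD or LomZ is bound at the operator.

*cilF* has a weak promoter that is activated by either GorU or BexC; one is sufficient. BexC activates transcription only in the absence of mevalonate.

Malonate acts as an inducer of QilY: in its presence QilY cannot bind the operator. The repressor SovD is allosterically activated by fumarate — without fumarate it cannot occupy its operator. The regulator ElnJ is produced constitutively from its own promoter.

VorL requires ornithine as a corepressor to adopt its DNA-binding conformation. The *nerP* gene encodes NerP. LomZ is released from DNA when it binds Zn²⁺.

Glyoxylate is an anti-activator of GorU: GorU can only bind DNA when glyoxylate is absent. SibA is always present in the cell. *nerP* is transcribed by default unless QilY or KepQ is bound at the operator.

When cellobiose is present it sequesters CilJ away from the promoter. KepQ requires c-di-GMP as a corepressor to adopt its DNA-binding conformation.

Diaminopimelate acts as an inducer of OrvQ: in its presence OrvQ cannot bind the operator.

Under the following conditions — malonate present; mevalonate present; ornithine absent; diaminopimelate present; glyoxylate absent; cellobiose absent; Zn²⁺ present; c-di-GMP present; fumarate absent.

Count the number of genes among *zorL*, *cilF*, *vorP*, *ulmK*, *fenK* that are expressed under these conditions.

Fumarate is absent, so SovD is inactive.
Zn²⁺ is present, so LomZ is inactive.
With no repressor bound, *zorL* is transcribed.
→ *zorL* is ON.
Glyoxylate is absent, so GorU is active.
Mevalonate is present, so BexC is inactive.
Activator GorU is present, so *cilF* is transcribed.
→ *cilF* is ON.
ElnJ is produced constitutively and is active.
Cellobiose is absent, so CilJ is active.
No repressor is bound and ElnJ and CilJ are active, so *vorP* is transcribed.
→ *vorP* is ON.
Diaminopimelate is present, so OrvQ is inactive.
Ornithine is absent, so VorL is inactive.
With no repressor bound, *ulmK* is transcribed.
→ *ulmK* is ON.
Malonate is present, so QilY is inactive.
c-di-GMP is present, so KepQ is active.
With repressor KepQ bound, *nerP* is not transcribed.
So NerP is not produced.
SibA is produced constitutively and is active.
With repressor SibA bound, *fenK* is not transcribed.
→ *fenK* is OFF.
4 of the 5 genes are transcribed.

4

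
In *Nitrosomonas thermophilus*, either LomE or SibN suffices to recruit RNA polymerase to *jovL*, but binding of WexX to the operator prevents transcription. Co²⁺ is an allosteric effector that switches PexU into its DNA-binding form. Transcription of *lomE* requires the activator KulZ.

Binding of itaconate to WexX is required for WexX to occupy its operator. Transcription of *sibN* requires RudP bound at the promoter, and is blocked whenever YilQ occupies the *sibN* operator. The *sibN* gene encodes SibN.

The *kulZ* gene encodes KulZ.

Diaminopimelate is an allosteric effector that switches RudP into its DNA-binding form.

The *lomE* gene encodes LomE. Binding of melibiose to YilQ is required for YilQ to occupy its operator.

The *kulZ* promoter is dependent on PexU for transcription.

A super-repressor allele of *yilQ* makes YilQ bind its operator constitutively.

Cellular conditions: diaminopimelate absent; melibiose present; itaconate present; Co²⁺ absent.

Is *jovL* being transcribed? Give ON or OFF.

Co²⁺ is absent, so PexU is inactive.
Required activator PexU is absent, so *kulZ* is not transcribed.
So KulZ is not produced.
Required activator KulZ is absent, so *lomE* is not transcribed.
So LomE is not produced.
Itaconate is present, so WexX is active.
YilQ is constitutively active in this strain.
Diaminopimelate is absent, so RudP is inactive.
With repressor YilQ bound, *sibN* is not transcribed.
So SibN is not produced.
With repressor WexX bound, *jovL* is not transcribed.

OFF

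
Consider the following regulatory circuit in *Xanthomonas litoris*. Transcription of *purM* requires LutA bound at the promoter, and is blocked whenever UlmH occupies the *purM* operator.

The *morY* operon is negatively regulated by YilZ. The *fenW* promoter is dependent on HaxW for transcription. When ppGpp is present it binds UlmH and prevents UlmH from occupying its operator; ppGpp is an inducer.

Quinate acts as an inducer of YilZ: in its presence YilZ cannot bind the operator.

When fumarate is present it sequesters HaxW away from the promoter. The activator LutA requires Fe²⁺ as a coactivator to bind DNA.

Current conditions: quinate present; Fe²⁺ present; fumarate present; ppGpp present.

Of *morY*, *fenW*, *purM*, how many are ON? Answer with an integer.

Quinate is present, so YilZ is inactive.
With no repressor bound, *morY* is transcribed.
→ *morY* is ON.
Fumarate is present, so HaxW is inactive.
Required activator HaxW is absent, so *fenW* is not transcribed.
→ *fenW* is OFF.
ppGpp is present, so UlmH is inactive.
Fe²⁺ is present, so LutA is active.
No repressor is bound and LutA is active, so *purM* is transcribed.
→ *purM* is ON.
2 of the 3 genes are transcribed.

2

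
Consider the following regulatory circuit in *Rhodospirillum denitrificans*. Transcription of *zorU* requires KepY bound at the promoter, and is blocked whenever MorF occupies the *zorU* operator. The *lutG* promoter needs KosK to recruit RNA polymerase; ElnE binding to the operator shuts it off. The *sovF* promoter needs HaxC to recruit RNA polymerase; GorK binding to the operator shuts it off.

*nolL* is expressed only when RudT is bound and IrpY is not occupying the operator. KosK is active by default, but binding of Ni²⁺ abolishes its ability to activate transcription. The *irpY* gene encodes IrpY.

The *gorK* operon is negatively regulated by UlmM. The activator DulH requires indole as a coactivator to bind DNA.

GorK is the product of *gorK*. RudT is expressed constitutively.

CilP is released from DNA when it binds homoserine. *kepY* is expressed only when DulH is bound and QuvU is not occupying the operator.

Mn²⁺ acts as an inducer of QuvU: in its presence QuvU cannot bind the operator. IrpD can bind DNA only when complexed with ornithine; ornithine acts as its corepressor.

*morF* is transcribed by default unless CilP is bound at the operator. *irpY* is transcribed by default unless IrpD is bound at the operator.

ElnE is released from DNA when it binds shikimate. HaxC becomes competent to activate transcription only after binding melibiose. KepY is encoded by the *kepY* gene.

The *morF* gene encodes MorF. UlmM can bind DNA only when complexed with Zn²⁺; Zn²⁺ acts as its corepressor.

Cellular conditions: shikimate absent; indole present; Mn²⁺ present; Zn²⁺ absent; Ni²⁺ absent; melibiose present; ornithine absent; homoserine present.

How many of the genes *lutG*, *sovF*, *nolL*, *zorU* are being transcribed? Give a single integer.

0

Shikimate is absent, so ElnE is active.
Ni²⁺ is absent, so KosK is active.
With repressor ElnE bound, *lutG* is not transcribed.
→ *lutG* is OFF.
Melibiose is present, so HaxC is active.
Zn²⁺ is absent, so UlmM is inactive.
With no repressor bound, *gorK* is transcribed.
So GorK is produced and active.
With repressor GorK bound, *sovF* is not transcribed.
→ *sovF* is OFF.
RudT is produced constitutively and is active.
Ornithine is absent, so IrpD is inactive.
With no repressor bound, *irpY* is transcribed.
So IrpY is produced and active.
With repressor IrpY bound, *nolL* is not transcribed.
→ *nolL* is OFF.
Indole is present, so DulH is active.
Mn²⁺ is present, so QuvU is inactive.
No repressor is bound and DulH is active, so *kepY* is transcribed.
So KepY is produced and active.
Homoserine is present, so CilP is inactive.
With no repressor bound, *morF* is transcribed.
So MorF is produced and active.
With repressor MorF bound, *zorU* is not transcribed.
→ *zorU* is OFF.
0 of the 4 genes are transcribed.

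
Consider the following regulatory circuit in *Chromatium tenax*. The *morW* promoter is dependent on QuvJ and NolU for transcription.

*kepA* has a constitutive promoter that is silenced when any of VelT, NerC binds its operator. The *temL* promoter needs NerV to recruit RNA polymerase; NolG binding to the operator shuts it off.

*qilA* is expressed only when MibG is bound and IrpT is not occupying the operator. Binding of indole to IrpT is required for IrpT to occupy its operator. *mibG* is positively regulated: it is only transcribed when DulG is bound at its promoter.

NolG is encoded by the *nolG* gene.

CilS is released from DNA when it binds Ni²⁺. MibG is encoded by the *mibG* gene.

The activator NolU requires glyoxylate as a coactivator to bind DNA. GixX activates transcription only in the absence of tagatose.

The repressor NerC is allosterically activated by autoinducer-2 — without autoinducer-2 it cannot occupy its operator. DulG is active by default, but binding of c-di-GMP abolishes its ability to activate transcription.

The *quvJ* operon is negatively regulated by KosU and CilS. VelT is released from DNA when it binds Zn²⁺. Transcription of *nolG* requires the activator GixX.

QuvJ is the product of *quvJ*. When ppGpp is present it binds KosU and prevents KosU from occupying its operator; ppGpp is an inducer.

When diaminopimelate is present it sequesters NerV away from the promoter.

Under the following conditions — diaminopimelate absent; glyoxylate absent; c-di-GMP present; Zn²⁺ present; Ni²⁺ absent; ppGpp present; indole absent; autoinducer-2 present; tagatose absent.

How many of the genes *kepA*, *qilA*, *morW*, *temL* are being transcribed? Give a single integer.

Zn²⁺ is present, so VelT is inactive.
Autoinducer-2 is present, so NerC is active.
With repressor NerC bound, *kepA* is not transcribed.
→ *kepA* is OFF.
Indole is absent, so IrpT is inactive.
c-di-GMP is present, so DulG is inactive.
Required activator DulG is absent, so *mibG* is not transcribed.
So MibG is not produced.
Required activator MibG is absent, so *qilA* is not transcribed.
→ *qilA* is OFF.
ppGpp is present, so KosU is inactive.
Ni²⁺ is absent, so CilS is active.
With repressor CilS bound, *quvJ* is not transcribed.
So QuvJ is not produced.
Glyoxylate is absent, so NolU is inactive.
Required activator QuvJ is absent, so *morW* is not transcribed.
→ *morW* is OFF.
Tagatose is absent, so GixX is active.
No repressor is bound and GixX is active, so *nolG* is transcribed.
So NolG is produced and active.
Diaminopimelate is absent, so NerV is active.
With repressor NolG bound, *temL* is not transcribed.
→ *temL* is OFF.
0 of the 4 genes are transcribed.

0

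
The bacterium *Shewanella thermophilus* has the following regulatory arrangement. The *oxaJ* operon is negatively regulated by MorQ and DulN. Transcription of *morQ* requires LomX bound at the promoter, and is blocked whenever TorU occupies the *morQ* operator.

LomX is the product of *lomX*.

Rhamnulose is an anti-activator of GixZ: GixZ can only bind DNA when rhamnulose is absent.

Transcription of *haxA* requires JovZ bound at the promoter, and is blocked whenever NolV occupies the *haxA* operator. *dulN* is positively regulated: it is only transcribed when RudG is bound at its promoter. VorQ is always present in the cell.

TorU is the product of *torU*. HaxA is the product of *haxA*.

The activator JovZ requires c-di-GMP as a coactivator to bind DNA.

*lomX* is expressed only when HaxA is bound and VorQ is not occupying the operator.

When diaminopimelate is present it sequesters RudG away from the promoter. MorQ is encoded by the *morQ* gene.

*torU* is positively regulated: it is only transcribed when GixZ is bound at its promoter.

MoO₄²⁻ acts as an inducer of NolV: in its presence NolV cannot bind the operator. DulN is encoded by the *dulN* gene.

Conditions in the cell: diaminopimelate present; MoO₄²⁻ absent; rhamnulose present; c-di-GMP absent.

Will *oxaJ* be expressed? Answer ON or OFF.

Rhamnulose is present, so GixZ is inactive.
Required activator GixZ is absent, so *torU* is not transcribed.
So TorU is not produced.
MoO₄²⁻ is absent, so NolV is active.
c-di-GMP is absent, so JovZ is inactive.
With repressor NolV bound, *haxA* is not transcribed.
So HaxA is not produced.
VorQ is produced constitutively and is active.
With repressor VorQ bound, *lomX* is not transcribed.
So LomX is not produced.
Required activator LomX is absent, so *morQ* is not transcribed.
So MorQ is not produced.
Diaminopimelate is present, so RudG is inactive.
Required activator RudG is absent, so *dulN* is not transcribed.
So DulN is not produced.
With no repressor bound, *oxaJ* is transcribed.

ON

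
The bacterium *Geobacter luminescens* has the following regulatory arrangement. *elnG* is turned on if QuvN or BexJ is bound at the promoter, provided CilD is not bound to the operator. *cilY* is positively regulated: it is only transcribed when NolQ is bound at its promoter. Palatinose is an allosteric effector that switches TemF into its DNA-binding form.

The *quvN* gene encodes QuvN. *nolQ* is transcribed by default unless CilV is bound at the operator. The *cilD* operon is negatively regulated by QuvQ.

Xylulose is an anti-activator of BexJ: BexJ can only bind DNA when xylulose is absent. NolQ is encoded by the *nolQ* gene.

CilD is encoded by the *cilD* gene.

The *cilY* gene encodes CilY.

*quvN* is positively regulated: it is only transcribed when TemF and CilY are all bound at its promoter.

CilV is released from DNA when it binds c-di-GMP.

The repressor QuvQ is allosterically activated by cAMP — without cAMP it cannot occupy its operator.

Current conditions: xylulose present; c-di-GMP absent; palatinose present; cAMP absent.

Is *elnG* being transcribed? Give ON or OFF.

Palatinose is present, so TemF is active.
c-di-GMP is absent, so CilV is active.
With repressor CilV bound, *nolQ* is not transcribed.
So NolQ is not produced.
Required activator NolQ is absent, so *cilY* is not transcribed.
So CilY is not produced.
Required activator CilY is absent, so *quvN* is not transcribed.
So QuvN is not produced.
Xylulose is present, so BexJ is inactive.
cAMP is absent, so QuvQ is inactive.
With no repressor bound, *cilD* is transcribed.
So CilD is produced and active.
With repressor CilD bound, *elnG* is not transcribed.

OFF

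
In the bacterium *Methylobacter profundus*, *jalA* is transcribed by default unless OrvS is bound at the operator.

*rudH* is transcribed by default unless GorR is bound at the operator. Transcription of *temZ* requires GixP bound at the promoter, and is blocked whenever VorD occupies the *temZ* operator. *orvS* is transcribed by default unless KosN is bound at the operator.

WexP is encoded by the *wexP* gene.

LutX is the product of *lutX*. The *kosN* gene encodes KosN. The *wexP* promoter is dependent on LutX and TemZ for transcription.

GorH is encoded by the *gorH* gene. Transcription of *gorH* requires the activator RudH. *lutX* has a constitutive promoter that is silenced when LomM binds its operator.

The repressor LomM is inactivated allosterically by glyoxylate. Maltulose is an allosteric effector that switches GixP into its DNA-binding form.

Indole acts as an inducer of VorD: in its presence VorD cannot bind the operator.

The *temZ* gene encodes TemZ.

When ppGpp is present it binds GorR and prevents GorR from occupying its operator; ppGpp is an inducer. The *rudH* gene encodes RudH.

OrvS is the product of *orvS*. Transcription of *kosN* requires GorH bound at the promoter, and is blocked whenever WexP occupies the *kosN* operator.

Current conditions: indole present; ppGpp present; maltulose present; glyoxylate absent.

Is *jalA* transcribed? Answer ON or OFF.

Glyoxylate is absent, so LomM is active.
With repressor LomM bound, *lutX* is not transcribed.
So LutX is not produced.
Maltulose is present, so GixP is active.
Indole is present, so VorD is inactive.
No repressor is bound and GixP is active, so *temZ* is transcribed.
So TemZ is produced and active.
Required activator LutX is absent, so *wexP* is not transcribed.
So WexP is not produced.
ppGpp is present, so GorR is inactive.
With no repressor bound, *rudH* is transcribed.
So RudH is produced and active.
No repressor is bound and RudH is active, so *gorH* is transcribed.
So GorH is produced and active.
No repressor is bound and GorH is active, so *kosN* is transcribed.
So KosN is produced and active.
With repressor KosN bound, *orvS* is not transcribed.
So OrvS is not produced.
With no repressor bound, *jalA* is transcribed.

ON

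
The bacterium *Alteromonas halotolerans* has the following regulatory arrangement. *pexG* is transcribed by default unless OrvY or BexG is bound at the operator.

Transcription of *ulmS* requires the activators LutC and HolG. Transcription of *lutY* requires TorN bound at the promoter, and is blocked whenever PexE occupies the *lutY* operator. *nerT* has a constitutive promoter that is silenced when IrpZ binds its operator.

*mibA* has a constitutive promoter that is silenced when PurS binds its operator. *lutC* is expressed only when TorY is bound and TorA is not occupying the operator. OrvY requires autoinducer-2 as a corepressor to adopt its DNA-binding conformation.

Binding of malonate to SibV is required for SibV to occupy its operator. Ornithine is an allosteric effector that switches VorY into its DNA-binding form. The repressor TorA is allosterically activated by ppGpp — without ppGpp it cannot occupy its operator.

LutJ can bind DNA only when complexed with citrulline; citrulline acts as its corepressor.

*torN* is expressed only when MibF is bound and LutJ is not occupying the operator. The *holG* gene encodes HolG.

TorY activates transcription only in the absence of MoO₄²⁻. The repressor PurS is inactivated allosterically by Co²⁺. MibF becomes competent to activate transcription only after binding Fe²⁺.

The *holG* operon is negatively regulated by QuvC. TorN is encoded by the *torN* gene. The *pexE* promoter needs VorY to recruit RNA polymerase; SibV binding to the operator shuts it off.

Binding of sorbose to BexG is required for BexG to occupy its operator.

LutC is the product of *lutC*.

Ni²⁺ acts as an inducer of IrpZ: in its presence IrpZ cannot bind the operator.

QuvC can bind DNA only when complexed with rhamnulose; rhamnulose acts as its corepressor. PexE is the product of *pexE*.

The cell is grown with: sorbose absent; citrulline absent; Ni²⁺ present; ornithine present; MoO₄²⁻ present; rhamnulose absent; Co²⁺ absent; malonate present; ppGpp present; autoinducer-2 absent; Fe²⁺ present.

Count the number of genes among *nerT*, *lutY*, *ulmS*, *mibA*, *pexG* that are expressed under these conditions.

3

Ni²⁺ is present, so IrpZ is inactive.
With no repressor bound, *nerT* is transcribed.
→ *nerT* is ON.
Citrulline is absent, so LutJ is inactive.
Fe²⁺ is present, so MibF is active.
No repressor is bound and MibF is active, so *torN* is transcribed.
So TorN is produced and active.
Ornithine is present, so VorY is active.
Malonate is present, so SibV is active.
With repressor SibV bound, *pexE* is not transcribed.
So PexE is not produced.
No repressor is bound and TorN is active, so *lutY* is transcribed.
→ *lutY* is ON.
ppGpp is present, so TorA is active.
MoO₄²⁻ is present, so TorY is inactive.
With repressor TorA bound, *lutC* is not transcribed.
So LutC is not produced.
Rhamnulose is absent, so QuvC is inactive.
With no repressor bound, *holG* is transcribed.
So HolG is produced and active.
Required activator LutC is absent, so *ulmS* is not transcribed.
→ *ulmS* is OFF.
Co²⁺ is absent, so PurS is active.
With repressor PurS bound, *mibA* is not transcribed.
→ *mibA* is OFF.
Autoinducer-2 is absent, so OrvY is inactive.
Sorbose is absent, so BexG is inactive.
With no repressor bound, *pexG* is transcribed.
→ *pexG* is ON.
3 of the 5 genes are transcribed.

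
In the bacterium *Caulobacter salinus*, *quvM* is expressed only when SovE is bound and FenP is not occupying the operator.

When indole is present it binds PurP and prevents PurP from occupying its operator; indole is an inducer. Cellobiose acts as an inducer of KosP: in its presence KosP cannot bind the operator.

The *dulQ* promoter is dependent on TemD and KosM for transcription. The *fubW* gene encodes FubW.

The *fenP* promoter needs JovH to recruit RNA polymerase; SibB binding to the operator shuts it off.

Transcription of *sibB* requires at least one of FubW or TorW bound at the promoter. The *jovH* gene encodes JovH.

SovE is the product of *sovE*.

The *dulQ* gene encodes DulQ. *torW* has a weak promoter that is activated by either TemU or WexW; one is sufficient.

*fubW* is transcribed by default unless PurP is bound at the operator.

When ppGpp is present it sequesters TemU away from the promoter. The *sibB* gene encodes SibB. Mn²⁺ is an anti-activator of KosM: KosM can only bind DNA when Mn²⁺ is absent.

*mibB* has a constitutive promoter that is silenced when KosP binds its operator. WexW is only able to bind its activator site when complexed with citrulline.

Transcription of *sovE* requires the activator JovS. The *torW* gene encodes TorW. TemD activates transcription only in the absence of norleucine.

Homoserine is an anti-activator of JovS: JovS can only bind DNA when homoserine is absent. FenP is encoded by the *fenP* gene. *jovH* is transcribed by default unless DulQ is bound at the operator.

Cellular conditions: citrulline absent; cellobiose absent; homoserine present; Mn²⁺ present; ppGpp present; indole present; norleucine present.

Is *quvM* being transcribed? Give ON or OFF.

OFF

Indole is present, so PurP is inactive.
With no repressor bound, *fubW* is transcribed.
So FubW is produced and active.
ppGpp is present, so TemU is inactive.
Citrulline is absent, so WexW is inactive.
No activator is available at the *torW* promoter, so *torW* is not transcribed.
So TorW is not produced.
Activator FubW is present, so *sibB* is transcribed.
So SibB is produced and active.
Norleucine is present, so TemD is inactive.
Mn²⁺ is present, so KosM is inactive.
Required activator TemD is absent, so *dulQ* is not transcribed.
So DulQ is not produced.
With no repressor bound, *jovH* is transcribed.
So JovH is produced and active.
With repressor SibB bound, *fenP* is not transcribed.
So FenP is not produced.
Homoserine is present, so JovS is inactive.
Required activator JovS is absent, so *sovE* is not transcribed.
So SovE is not produced.
Required activator SovE is absent, so *quvM* is not transcribed.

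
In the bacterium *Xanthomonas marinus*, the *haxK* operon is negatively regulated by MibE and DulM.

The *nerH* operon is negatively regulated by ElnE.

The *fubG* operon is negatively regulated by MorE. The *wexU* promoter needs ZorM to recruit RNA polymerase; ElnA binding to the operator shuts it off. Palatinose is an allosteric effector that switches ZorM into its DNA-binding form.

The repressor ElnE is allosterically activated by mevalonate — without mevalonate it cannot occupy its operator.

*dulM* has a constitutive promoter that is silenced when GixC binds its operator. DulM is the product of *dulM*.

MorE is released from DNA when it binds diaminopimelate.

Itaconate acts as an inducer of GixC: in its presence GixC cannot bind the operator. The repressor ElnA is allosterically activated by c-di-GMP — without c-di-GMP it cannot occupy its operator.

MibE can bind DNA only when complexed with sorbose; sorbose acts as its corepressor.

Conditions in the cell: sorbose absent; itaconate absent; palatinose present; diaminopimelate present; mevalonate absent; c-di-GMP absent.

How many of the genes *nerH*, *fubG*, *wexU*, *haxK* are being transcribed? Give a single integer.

4

Mevalonate is absent, so ElnE is inactive.
With no repressor bound, *nerH* is transcribed.
→ *nerH* is ON.
Diaminopimelate is present, so MorE is inactive.
With no repressor bound, *fubG* is transcribed.
→ *fubG* is ON.
c-di-GMP is absent, so ElnA is inactive.
Palatinose is present, so ZorM is active.
No repressor is bound and ZorM is active, so *wexU* is transcribed.
→ *wexU* is ON.
Sorbose is absent, so MibE is inactive.
Itaconate is absent, so GixC is active.
With repressor GixC bound, *dulM* is not transcribed.
So DulM is not produced.
With no repressor bound, *haxK* is transcribed.
→ *haxK* is ON.
4 of the 4 genes are transcribed.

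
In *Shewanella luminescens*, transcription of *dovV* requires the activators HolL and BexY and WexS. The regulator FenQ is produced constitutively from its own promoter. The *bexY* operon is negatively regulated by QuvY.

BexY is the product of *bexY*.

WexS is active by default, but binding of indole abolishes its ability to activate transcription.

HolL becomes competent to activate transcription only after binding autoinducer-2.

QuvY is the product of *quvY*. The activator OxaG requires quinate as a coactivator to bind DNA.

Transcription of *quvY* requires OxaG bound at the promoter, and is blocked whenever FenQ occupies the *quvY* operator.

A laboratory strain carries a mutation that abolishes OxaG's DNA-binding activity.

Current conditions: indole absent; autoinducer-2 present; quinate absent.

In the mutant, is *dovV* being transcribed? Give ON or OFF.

ON

Autoinducer-2 is present, so HolL is active.
OxaG is non-functional in this strain, so it has no effect.
FenQ is produced constitutively and is active.
With repressor FenQ bound, *quvY* is not transcribed.
So QuvY is not produced.
With no repressor bound, *bexY* is transcribed.
So BexY is produced and active.
Indole is absent, so WexS is active.
No repressor is bound and HolL and BexY and WexS are active, so *dovV* is transcribed.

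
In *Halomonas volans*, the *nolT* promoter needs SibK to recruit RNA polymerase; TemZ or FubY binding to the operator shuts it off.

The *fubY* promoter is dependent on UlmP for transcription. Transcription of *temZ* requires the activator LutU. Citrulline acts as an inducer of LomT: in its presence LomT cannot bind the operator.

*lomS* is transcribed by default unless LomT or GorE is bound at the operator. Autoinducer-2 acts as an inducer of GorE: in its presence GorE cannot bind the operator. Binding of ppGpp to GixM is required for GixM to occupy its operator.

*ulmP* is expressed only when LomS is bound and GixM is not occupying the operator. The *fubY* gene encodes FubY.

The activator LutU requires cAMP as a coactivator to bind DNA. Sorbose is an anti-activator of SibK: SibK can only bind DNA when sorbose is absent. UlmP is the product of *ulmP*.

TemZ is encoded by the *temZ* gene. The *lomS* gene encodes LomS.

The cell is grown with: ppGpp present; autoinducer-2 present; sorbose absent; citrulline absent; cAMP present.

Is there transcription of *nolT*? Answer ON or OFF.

cAMP is present, so LutU is active.
No repressor is bound and LutU is active, so *temZ* is transcribed.
So TemZ is produced and active.
Citrulline is absent, so LomT is active.
Autoinducer-2 is present, so GorE is inactive.
With repressor LomT bound, *lomS* is not transcribed.
So LomS is not produced.
ppGpp is present, so GixM is active.
With repressor GixM bound, *ulmP* is not transcribed.
So UlmP is not produced.
Required activator UlmP is absent, so *fubY* is not transcribed.
So FubY is not produced.
Sorbose is absent, so SibK is active.
With repressor TemZ bound, *nolT* is not transcribed.

OFF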